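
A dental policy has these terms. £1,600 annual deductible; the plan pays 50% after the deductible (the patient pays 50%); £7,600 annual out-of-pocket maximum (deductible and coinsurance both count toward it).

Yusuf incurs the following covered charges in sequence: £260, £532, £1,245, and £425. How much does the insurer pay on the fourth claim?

#1 (£260): entire amount goes to the deductible. Patient pays £260; OOP now £260. Plan pays £260 − £260 = £0.
#2 (£532): entire amount goes to the deductible. Patient owes £532 (running OOP £792). Plan pays £532 − £532 = £0.
#3 (£1,245): deductible takes £808, £437 remains; patient's 50% is £218.50. Cost to patient: £1,026.50. OOP to date £1,818.50. Plan pays £1,245 − £1,026.50 = £218.50.
#4 (£425): deductible met; 50% of £425 = £212.50. Patient pays £212.50; OOP now £2,031. Insurer: £425 − £212.50 = £212.50.

£212.50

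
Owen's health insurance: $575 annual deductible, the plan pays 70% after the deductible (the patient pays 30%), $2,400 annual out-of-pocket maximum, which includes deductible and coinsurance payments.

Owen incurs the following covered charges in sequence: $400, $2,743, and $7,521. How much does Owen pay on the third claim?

$1,054.60

Bill 1, $400: entire amount goes to the deductible. Patient pays $400; OOP now $400.
Bill 2, $2,743: $175 finishes the deductible; $2,568 goes to coinsurance; coinsurance $2,568 × 30% = $770.40. Patient pays $945.40; OOP now $1,345.40.
Bill 3, $7,521: deductible met; 30% of $7,521 = $2,256.30. OOP would hit $3,601.70 > $2,400, so the cap limits the patient to $2,400 − $1,345.40 = $1,054.60.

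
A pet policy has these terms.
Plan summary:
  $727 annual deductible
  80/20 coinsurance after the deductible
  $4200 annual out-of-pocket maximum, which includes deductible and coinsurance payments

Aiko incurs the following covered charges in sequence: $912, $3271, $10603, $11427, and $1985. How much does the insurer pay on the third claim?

$8482.40

Claim 1 ($912): $727 finishes the deductible; $185 goes to coinsurance; owner's 20% is $37. Cost to owner: $764. OOP to date $764. Plan pays $912 − $764 = $148.
Claim 2 ($3271): deductible already satisfied, so owner's share is 20% × $3271 = $654.20. Owner owes $654.20 (running OOP $1418.20). Insurer: $3271 − $654.20 = $2616.80.
Claim 3 ($10603): deductible already satisfied, so owner's share is 20% × $10603 = $2120.60. Cost to owner: $2120.60. OOP to date $3538.80. Insurer: $10603 − $2120.60 = $8482.40.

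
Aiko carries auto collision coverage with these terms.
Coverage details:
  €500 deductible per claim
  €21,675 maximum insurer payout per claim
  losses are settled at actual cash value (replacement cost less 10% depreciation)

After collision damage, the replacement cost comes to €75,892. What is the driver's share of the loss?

€54,217

Actual cash value after 10% depreciation: €75,892 × 90% = €68,302.80.
Subtract the deductible: €68,302.80 − €500 = €67,802.80.
Since €67,802.80 > €21,675, the payout is capped at €21,675.
The driver bears the rest of the original loss: €75,892 − €21,675 = €54,217.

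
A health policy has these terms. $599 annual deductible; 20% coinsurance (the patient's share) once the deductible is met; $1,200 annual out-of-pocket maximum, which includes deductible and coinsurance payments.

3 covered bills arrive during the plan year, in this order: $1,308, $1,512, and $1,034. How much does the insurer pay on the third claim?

$877.20

Bill 1, $1,308: $599 finishes the deductible; $709 goes to coinsurance; coinsurance $709 × 20% = $141.80. Patient pays $740.80; OOP now $740.80. Plan pays $1,308 − $740.80 = $567.20.
Bill 2, $1,512: deductible met; 20% of $1,512 = $302.40. Patient owes $302.40 (running OOP $1,043.20). Plan pays $1,512 − $302.40 = $1,209.60.
Bill 3, $1,034: deductible met; 20% of $1,034 = $206.80. That would push OOP to $1,250, over the $1,200 cap, so patient pays $1,200 − $1,043.20 = $156.80. Insurer: $1,034 − $156.80 = $877.20.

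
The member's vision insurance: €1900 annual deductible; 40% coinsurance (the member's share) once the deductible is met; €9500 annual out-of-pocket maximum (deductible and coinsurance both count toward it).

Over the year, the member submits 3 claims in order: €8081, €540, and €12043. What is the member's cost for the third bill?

€4817.20

Claim 1 — €8081: €1900 finishes the deductible; €6181 goes to coinsurance; coinsurance €6181 × 40% = €2472.40. Member pays €4372.40; OOP now €4372.40.
Claim 2 — €540: deductible already satisfied, so member's share is 40% × €540 = €216. Member owes €216 (running OOP €4588.40).
Claim 3 — €12043: deductible met; 40% of €12043 = €4817.20. Cost to member: €4817.20. OOP to date €9405.60.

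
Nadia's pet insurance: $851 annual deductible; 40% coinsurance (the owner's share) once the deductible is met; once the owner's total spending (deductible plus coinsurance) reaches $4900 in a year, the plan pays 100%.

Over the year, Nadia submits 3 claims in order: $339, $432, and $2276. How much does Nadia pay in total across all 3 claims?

$1729.40

Bill 1, $339: all of it applies to the deductible. Owner owes $339 (running OOP $339).
Bill 2, $432: entire amount goes to the deductible. Owner pays $432; OOP now $771.
Bill 3, $2276: $80 to deductible, leaving $2196; 40% of $2196 = $878.40. Owner pays $958.40; OOP now $1729.40.
Summing the owner's payments: $339 + $432 + $958.40 = $1729.40.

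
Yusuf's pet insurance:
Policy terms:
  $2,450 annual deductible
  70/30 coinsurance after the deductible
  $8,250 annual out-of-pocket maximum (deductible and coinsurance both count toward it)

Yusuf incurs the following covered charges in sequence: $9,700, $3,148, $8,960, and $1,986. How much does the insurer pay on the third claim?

$6,279.40

Claim 1 — $9,700: $2,450 to deductible, leaving $7,250; 30% of $7,250 = $2,175. Owner owes $4,625 (running OOP $4,625). Insurer: $9,700 − $4,625 = $5,075.
Claim 2 — $3,148: deductible met; 30% of $3,148 = $944.40. Owner pays $944.40; OOP now $5,569.40. Insurer: $3,148 − $944.40 = $2,203.60.
Claim 3 — $8,960: deductible met; 30% of $8,960 = $2,688. That would push OOP to $8,257.40, over the $8,250 cap, so owner pays $8,250 − $5,569.40 = $2,680.60. Insurer: $8,960 − $2,680.60 = $6,279.40.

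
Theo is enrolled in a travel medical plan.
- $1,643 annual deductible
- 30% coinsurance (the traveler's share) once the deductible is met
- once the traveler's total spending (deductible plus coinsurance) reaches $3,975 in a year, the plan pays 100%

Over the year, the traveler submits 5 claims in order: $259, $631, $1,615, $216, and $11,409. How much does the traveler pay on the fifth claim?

$2,008.60

#1 ($259): entire amount goes to the deductible. Traveler pays $259; OOP now $259.
#2 ($631): entire amount goes to the deductible. Cost to traveler: $631. OOP to date $890.
#3 ($1,615): $753 to deductible, leaving $862; traveler's 30% is $258.60. Traveler owes $1,011.60 (running OOP $1,901.60).
#4 ($216): deductible already satisfied, so traveler's share is 30% × $216 = $64.80. Traveler pays $64.80; OOP now $1,966.40.
#5 ($11,409): 30% coinsurance on $11,409 = $3,422.70. OOP would hit $5,389.10 > $3,975, so the cap limits the traveler to $3,975 − $1,966.40 = $2,008.60.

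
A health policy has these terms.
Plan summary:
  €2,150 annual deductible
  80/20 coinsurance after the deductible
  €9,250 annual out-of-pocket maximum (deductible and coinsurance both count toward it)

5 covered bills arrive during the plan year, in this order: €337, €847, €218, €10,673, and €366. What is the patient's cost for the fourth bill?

€2,733

Bill 1, €337: all of it applies to the deductible. Patient owes €337 (running OOP €337).
Bill 2, €847: all of it applies to the deductible. Patient pays €847; OOP now €1,184.
Bill 3, €218: fully absorbed by the deductible. Patient pays €218; OOP now €1,402.
Bill 4, €10,673: deductible takes €748, €9,925 remains; coinsurance €9,925 × 20% = €1,985. Cost to patient: €2,733. OOP to date €4,135.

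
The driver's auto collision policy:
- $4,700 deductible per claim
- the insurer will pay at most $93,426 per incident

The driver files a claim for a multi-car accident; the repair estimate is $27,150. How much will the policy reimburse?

$22,450

Less the $4,700 deductible: $27,150 − $4,700 = $22,450.
$22,450 is within the $93,426 limit, so the insurer pays $22,450.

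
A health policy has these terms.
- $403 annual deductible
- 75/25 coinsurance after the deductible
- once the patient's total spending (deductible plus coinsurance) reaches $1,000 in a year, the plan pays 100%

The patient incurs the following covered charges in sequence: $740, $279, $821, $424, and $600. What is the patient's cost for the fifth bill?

$131.75

Claim 1 ($740): $403 finishes the deductible; $337 goes to coinsurance; patient's 25% is $84.25. Cost to patient: $487.25. OOP to date $487.25.
Claim 2 ($279): deductible already satisfied, so patient's share is 25% × $279 = $69.75. Cost to patient: $69.75. OOP to date $557.
Claim 3 ($821): deductible already satisfied, so patient's share is 25% × $821 = $205.25. Cost to patient: $205.25. OOP to date $762.25.
Claim 4 ($424): deductible met; 25% of $424 = $106. Patient pays $106; OOP now $868.25.
Claim 5 ($600): deductible met; 25% of $600 = $150. Adding that to $868.25 gives $1,018.25, past the $1,000 cap; patient pays only $1,000 − $868.25 = $131.75.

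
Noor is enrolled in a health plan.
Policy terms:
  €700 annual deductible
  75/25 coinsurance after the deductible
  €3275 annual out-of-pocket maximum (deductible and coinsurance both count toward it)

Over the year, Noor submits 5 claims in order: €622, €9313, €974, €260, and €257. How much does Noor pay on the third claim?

Bill 1, €622: fully absorbed by the deductible. Cost to patient: €622. OOP to date €622.
Bill 2, €9313: €78 finishes the deductible; €9235 goes to coinsurance; coinsurance €9235 × 25% = €2308.75. Patient pays €2386.75; OOP now €3008.75.
Bill 3, €974: deductible met; 25% of €974 = €243.50. Cost to patient: €243.50. OOP to date €3252.25.

€243.50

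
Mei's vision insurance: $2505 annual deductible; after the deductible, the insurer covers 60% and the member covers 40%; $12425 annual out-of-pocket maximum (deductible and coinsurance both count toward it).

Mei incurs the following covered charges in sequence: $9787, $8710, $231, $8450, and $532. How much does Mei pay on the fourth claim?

$3380

Bill 1, $9787: $2505 to deductible, leaving $7282; member's 40% is $2912.80. Member owes $5417.80 (running OOP $5417.80).
Bill 2, $8710: deductible met; 40% of $8710 = $3484. Member pays $3484; OOP now $8901.80.
Bill 3, $231: 40% coinsurance on $231 = $92.40. Member pays $92.40; OOP now $8994.20.
Bill 4, $8450: deductible already satisfied, so member's share is 40% × $8450 = $3380. Cost to member: $3380. OOP to date $12374.20.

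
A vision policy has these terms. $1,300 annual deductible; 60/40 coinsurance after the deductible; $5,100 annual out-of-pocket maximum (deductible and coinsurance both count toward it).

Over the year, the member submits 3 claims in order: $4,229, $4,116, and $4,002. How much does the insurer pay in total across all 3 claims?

$7,247

Bill 1, $4,229: deductible takes $1,300, $2,929 remains; coinsurance $2,929 × 40% = $1,171.60. Cost to member: $2,471.60. OOP to date $2,471.60. Plan pays $4,229 − $2,471.60 = $1,757.40.
Bill 2, $4,116: 40% coinsurance on $4,116 = $1,646.40. Cost to member: $1,646.40. OOP to date $4,118. Plan pays $4,116 − $1,646.40 = $2,469.60.
Bill 3, $4,002: 40% coinsurance on $4,002 = $1,600.80. OOP would hit $5,718.80 > $5,100, so the cap limits the member to $5,100 − $4,118 = $982. Insurer: $4,002 − $982 = $3,020.
Insurer total: $1,757.40 + $2,469.60 + $3,020 = $7,247.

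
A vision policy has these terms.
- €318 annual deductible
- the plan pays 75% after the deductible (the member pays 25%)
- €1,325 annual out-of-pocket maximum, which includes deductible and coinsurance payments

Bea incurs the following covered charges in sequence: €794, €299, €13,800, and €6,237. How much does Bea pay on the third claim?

Claim 1 (€794): €318 to deductible, leaving €476; member's 25% is €119. Member owes €437 (running OOP €437).
Claim 2 (€299): 25% coinsurance on €299 = €74.75. Cost to member: €74.75. OOP to date €511.75.
Claim 3 (€13,800): 25% coinsurance on €13,800 = €3,450. Adding that to €511.75 gives €3,961.75, past the €1,325 cap; member pays only €1,325 − €511.75 = €813.25.

€813.25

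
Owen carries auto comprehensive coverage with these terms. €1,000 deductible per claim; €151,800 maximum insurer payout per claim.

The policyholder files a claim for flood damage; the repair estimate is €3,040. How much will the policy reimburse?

Less the €1,000 deductible: €3,040 − €1,000 = €2,040.
€2,040 is within the €151,800 limit, so the insurer pays €2,040.

€2,040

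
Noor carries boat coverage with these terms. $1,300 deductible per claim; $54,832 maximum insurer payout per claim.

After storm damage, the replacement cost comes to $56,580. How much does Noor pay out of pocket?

$1,748

After the deductible, $56,580 − $1,300 = $55,280 remains.
$55,280 exceeds the $54,832 limit, so the insurer pays the limit: $54,832.
Out of pocket: $56,580 − $54,832 = $1,748.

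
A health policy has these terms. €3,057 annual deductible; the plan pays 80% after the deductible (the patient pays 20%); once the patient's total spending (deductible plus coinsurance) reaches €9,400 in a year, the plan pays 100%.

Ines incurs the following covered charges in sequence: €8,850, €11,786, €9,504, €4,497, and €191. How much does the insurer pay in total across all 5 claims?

€25,428

#1 (€8,850): €3,057 to deductible, leaving €5,793; 20% of €5,793 = €1,158.60. Patient owes €4,215.60 (running OOP €4,215.60). Insurer: €8,850 − €4,215.60 = €4,634.40.
#2 (€11,786): deductible met; 20% of €11,786 = €2,357.20. Patient pays €2,357.20; OOP now €6,572.80. Insurer: €11,786 − €2,357.20 = €9,428.80.
#3 (€9,504): deductible already satisfied, so patient's share is 20% × €9,504 = €1,900.80. Patient pays €1,900.80; OOP now €8,473.60. Insurer: €9,504 − €1,900.80 = €7,603.20.
#4 (€4,497): 20% coinsurance on €4,497 = €899.40. Patient owes €899.40 (running OOP €9,373). Insurer: €4,497 − €899.40 = €3,597.60.
#5 (€191): deductible met; 20% of €191 = €38.20. That would push OOP to €9,411.20, over the €9,400 cap, so patient pays €9,400 − €9,373 = €27. Plan pays €191 − €27 = €164.
Insurer total = bills − patient's total = €34,828 − €9,400 = €25,428.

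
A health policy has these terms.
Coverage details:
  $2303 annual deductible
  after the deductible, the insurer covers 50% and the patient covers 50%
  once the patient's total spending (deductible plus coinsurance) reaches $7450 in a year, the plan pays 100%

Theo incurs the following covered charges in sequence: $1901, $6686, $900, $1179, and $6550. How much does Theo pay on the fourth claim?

Claim 1 ($1901): all of it applies to the deductible. Patient owes $1901 (running OOP $1901).
Claim 2 ($6686): $402 finishes the deductible; $6284 goes to coinsurance; 50% of $6284 = $3142. Patient owes $3544 (running OOP $5445).
Claim 3 ($900): 50% coinsurance on $900 = $450. Patient owes $450 (running OOP $5895).
Claim 4 ($1179): deductible met; 50% of $1179 = $589.50. Cost to patient: $589.50. OOP to date $6484.50.

$589.50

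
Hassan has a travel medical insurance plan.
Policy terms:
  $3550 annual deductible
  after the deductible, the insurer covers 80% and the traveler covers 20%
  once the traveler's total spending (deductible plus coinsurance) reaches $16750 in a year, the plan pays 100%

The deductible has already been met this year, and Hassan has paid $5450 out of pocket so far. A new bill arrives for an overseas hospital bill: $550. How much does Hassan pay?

$110

The deductible is already satisfied, so the full bill goes to coinsurance.
Coinsurance: $550 × 20% = $110.
Year-to-date out-of-pocket becomes $5450 + $110 = $5560, still under the $16750 maximum, so no cap applies.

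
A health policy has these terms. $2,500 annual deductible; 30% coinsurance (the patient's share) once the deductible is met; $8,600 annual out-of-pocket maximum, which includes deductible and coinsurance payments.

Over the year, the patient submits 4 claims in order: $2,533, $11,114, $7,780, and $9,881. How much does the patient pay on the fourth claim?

$421.90

Claim 1 ($2,533): $2,500 to deductible, leaving $33; patient's 30% is $9.90. Patient owes $2,509.90 (running OOP $2,509.90).
Claim 2 ($11,114): deductible already satisfied, so patient's share is 30% × $11,114 = $3,334.20. Patient owes $3,334.20 (running OOP $5,844.10).
Claim 3 ($7,780): 30% coinsurance on $7,780 = $2,334. Cost to patient: $2,334. OOP to date $8,178.10.
Claim 4 ($9,881): deductible already satisfied, so patient's share is 30% × $9,881 = $2,964.30. OOP would hit $11,142.40 > $8,600, so the cap limits the patient to $8,600 − $8,178.10 = $421.90.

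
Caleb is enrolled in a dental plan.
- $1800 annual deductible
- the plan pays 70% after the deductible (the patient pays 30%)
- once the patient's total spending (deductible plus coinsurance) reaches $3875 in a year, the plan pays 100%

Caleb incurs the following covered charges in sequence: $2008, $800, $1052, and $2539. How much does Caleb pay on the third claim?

$315.60

Claim 1 — $2008: $1800 finishes the deductible; $208 goes to coinsurance; 30% of $208 = $62.40. Patient owes $1862.40 (running OOP $1862.40).
Claim 2 — $800: deductible met; 30% of $800 = $240. Patient owes $240 (running OOP $2102.40).
Claim 3 — $1052: 30% coinsurance on $1052 = $315.60. Cost to patient: $315.60. OOP to date $2418.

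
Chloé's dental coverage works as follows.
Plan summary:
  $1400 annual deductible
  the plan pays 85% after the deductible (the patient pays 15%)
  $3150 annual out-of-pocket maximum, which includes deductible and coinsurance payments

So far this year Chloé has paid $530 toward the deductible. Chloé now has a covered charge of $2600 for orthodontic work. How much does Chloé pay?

Remaining deductible: $1400 − $530 = $870.
That leaves $2600 − $870 = $1730 for coinsurance.
15% of $1730 = $259.50 falls to the patient.
So the patient owes $870 + $259.50 = $1129.50 before any cap.
Year-to-date out-of-pocket becomes $530 + $1129.50 = $1659.50, still under the $3150 maximum, so no cap applies.

$1129.50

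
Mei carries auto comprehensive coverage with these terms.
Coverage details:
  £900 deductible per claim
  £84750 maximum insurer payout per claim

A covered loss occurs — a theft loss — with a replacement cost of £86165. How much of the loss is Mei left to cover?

After the deductible, £86165 − £900 = £85265 remains.
Since £85265 > £84750, the payout is capped at £84750.
Policyholder's share is the uncovered remainder: £86165 − £84750 = £1415.

£1415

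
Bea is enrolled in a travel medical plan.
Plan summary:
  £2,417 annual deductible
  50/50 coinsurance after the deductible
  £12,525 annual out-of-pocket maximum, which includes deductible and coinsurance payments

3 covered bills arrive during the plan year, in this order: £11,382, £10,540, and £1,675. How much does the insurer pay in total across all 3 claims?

£11,072

Claim 1 — £11,382: £2,417 finishes the deductible; £8,965 goes to coinsurance; traveler's 50% is £4,482.50. Traveler pays £6,899.50; OOP now £6,899.50. Plan pays £11,382 − £6,899.50 = £4,482.50.
Claim 2 — £10,540: 50% coinsurance on £10,540 = £5,270. Traveler pays £5,270; OOP now £12,169.50. Insurer: £10,540 − £5,270 = £5,270.
Claim 3 — £1,675: deductible met; 50% of £1,675 = £837.50. OOP would hit £13,007 > £12,525, so the cap limits the traveler to £12,525 − £12,169.50 = £355.50. Insurer: £1,675 − £355.50 = £1,319.50.
Insurer total = bills − traveler's total = £23,597 − £12,525 = £11,072.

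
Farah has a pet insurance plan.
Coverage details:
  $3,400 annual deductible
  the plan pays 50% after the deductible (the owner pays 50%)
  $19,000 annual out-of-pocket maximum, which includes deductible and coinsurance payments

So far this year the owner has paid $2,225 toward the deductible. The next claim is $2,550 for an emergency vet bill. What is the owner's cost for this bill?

$2,225 of the $3,400 deductible is already met, leaving $1,175.
The remaining $1,375 (= $2,550 − $1,175) moves to coinsurance.
Owner's 50% share of $1,375 is $687.50.
Owner responsibility before any cap: $1,175 + $687.50 = $1,862.50.
Year-to-date out-of-pocket becomes $2,225 + $1,862.50 = $4,087.50, still under the $19,000 maximum, so no cap applies.

$1,862.50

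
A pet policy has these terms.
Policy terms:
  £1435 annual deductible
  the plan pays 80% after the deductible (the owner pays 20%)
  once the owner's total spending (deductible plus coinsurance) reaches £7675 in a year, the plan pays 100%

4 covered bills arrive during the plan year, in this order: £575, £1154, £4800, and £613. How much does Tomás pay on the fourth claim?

£122.60

Bill 1, £575: all of it applies to the deductible. Owner owes £575 (running OOP £575).
Bill 2, £1154: deductible takes £860, £294 remains; owner's 20% is £58.80. Owner pays £918.80; OOP now £1493.80.
Bill 3, £4800: deductible already satisfied, so owner's share is 20% × £4800 = £960. Owner pays £960; OOP now £2453.80.
Bill 4, £613: deductible already satisfied, so owner's share is 20% × £613 = £122.60. Cost to owner: £122.60. OOP to date £2576.40.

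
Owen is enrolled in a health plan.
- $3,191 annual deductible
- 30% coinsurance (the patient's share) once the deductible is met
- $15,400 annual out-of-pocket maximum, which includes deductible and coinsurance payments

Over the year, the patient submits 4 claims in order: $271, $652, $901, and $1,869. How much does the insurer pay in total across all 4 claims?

Claim 1 — $271: fully absorbed by the deductible. Patient pays $271; OOP now $271. Insurer: $271 − $271 = $0.
Claim 2 — $652: entire amount goes to the deductible. Patient owes $652 (running OOP $923). Plan pays $652 − $652 = $0.
Claim 3 — $901: fully absorbed by the deductible. Patient owes $901 (running OOP $1,824). Plan pays $901 − $901 = $0.
Claim 4 — $1,869: $1,367 finishes the deductible; $502 goes to coinsurance; patient's 30% is $150.60. Patient pays $1,517.60; OOP now $3,341.60. Insurer: $1,869 − $1,517.60 = $351.40.
Insurer total = bills − patient's total = $3,693 − $3,341.60 = $351.40.

$351.40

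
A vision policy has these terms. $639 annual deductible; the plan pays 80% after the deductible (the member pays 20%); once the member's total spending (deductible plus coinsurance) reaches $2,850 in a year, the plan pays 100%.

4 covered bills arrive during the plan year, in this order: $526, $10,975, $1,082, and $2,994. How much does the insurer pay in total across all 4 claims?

$12,727

Bill 1, $526: fully absorbed by the deductible. Member owes $526 (running OOP $526). Insurer: $526 − $526 = $0.
Bill 2, $10,975: $113 to deductible, leaving $10,862; coinsurance $10,862 × 20% = $2,172.40. Member owes $2,285.40 (running OOP $2,811.40). Plan pays $10,975 − $2,285.40 = $8,689.60.
Bill 3, $1,082: deductible met; 20% of $1,082 = $216.40. Adding that to $2,811.40 gives $3,027.80, past the $2,850 cap; member pays only $2,850 − $2,811.40 = $38.60. Plan pays $1,082 − $38.60 = $1,043.40.
Bill 4, $2,994: deductible met; 20% of $2,994 = $598.80. That would push OOP to $3,448.80, over the $2,850 cap, so member pays $2,850 − $2,850 = $0. Insurer: $2,994 − $0 = $2,994.
Insurer total: $0 + $8,689.60 + $1,043.40 + $2,994 = $12,727.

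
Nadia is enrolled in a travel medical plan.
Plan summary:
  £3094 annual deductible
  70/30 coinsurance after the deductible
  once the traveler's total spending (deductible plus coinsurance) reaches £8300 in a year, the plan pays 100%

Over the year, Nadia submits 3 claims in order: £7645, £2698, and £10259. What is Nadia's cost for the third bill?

£3031.30

#1 (£7645): £3094 finishes the deductible; £4551 goes to coinsurance; coinsurance £4551 × 30% = £1365.30. Traveler owes £4459.30 (running OOP £4459.30).
#2 (£2698): 30% coinsurance on £2698 = £809.40. Cost to traveler: £809.40. OOP to date £5268.70.
#3 (£10259): 30% coinsurance on £10259 = £3077.70. Adding that to £5268.70 gives £8346.40, past the £8300 cap; traveler pays only £8300 − £5268.70 = £3031.30.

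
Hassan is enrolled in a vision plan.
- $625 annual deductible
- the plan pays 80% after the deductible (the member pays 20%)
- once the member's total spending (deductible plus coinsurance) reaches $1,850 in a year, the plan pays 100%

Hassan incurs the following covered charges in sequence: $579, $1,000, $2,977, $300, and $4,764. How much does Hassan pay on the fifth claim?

$378.80

Bill 1, $579: fully absorbed by the deductible. Member owes $579 (running OOP $579).
Bill 2, $1,000: $46 to deductible, leaving $954; coinsurance $954 × 20% = $190.80. Member owes $236.80 (running OOP $815.80).
Bill 3, $2,977: 20% coinsurance on $2,977 = $595.40. Member pays $595.40; OOP now $1,411.20.
Bill 4, $300: 20% coinsurance on $300 = $60. Cost to member: $60. OOP to date $1,471.20.
Bill 5, $4,764: 20% coinsurance on $4,764 = $952.80. OOP would hit $2,424 > $1,850, so the cap limits the member to $1,850 − $1,471.20 = $378.80.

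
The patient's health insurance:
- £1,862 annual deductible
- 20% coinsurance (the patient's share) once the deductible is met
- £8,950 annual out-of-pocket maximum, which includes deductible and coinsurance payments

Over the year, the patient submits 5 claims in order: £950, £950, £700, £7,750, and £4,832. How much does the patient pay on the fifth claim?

£966.40

Claim 1 (£950): fully absorbed by the deductible. Cost to patient: £950. OOP to date £950.
Claim 2 (£950): £912 to deductible, leaving £38; coinsurance £38 × 20% = £7.60. Patient owes £919.60 (running OOP £1,869.60).
Claim 3 (£700): 20% coinsurance on £700 = £140. Cost to patient: £140. OOP to date £2,009.60.
Claim 4 (£7,750): deductible met; 20% of £7,750 = £1,550. Patient owes £1,550 (running OOP £3,559.60).
Claim 5 (£4,832): 20% coinsurance on £4,832 = £966.40. Cost to patient: £966.40. OOP to date £4,526.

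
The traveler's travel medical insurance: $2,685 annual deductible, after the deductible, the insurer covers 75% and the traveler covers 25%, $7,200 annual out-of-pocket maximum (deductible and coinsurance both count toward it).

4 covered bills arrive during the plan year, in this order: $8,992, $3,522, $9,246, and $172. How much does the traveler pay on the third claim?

Bill 1, $8,992: deductible takes $2,685, $6,307 remains; 25% of $6,307 = $1,576.75. Traveler owes $4,261.75 (running OOP $4,261.75).
Bill 2, $3,522: 25% coinsurance on $3,522 = $880.50. Traveler owes $880.50 (running OOP $5,142.25).
Bill 3, $9,246: deductible met; 25% of $9,246 = $2,311.50. OOP would hit $7,453.75 > $7,200, so the cap limits the traveler to $7,200 − $5,142.25 = $2,057.75.

$2,057.75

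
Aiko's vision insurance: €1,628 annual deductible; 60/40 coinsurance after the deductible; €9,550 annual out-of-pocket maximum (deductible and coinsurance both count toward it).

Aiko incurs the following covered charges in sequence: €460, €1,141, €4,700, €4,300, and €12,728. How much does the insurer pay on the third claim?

€2,803.80

#1 (€460): fully absorbed by the deductible. Member pays €460; OOP now €460. Plan pays €460 − €460 = €0.
#2 (€1,141): fully absorbed by the deductible. Cost to member: €1,141. OOP to date €1,601. Insurer: €1,141 − €1,141 = €0.
#3 (€4,700): €27 to deductible, leaving €4,673; member's 40% is €1,869.20. Member owes €1,896.20 (running OOP €3,497.20). Plan pays €4,700 − €1,896.20 = €2,803.80.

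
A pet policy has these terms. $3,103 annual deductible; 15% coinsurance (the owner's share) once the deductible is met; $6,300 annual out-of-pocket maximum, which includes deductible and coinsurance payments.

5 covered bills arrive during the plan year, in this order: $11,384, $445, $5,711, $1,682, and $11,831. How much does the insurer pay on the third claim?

Bill 1, $11,384: $3,103 to deductible, leaving $8,281; 15% of $8,281 = $1,242.15. Owner pays $4,345.15; OOP now $4,345.15. Plan pays $11,384 − $4,345.15 = $7,038.85.
Bill 2, $445: 15% coinsurance on $445 = $66.75. Owner pays $66.75; OOP now $4,411.90. Plan pays $445 − $66.75 = $378.25.
Bill 3, $5,711: deductible met; 15% of $5,711 = $856.65. Cost to owner: $856.65. OOP to date $5,268.55. Insurer: $5,711 − $856.65 = $4,854.35.

$4,854.35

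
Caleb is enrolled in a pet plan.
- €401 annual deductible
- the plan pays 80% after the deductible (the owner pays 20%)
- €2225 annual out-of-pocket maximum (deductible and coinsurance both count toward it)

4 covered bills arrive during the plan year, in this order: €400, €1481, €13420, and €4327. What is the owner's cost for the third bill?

€1528

Bill 1, €400: fully absorbed by the deductible. Cost to owner: €400. OOP to date €400.
Bill 2, €1481: €1 to deductible, leaving €1480; coinsurance €1480 × 20% = €296. Owner pays €297; OOP now €697.
Bill 3, €13420: deductible already satisfied, so owner's share is 20% × €13420 = €2684. OOP would hit €3381 > €2225, so the cap limits the owner to €2225 − €697 = €1528.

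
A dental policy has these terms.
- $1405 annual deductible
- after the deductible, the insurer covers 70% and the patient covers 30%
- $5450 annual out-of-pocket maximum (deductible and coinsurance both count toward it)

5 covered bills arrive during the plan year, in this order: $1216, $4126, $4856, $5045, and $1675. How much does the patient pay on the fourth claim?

Bill 1, $1216: fully absorbed by the deductible. Cost to patient: $1216. OOP to date $1216.
Bill 2, $4126: deductible takes $189, $3937 remains; coinsurance $3937 × 30% = $1181.10. Patient owes $1370.10 (running OOP $2586.10).
Bill 3, $4856: 30% coinsurance on $4856 = $1456.80. Patient pays $1456.80; OOP now $4042.90.
Bill 4, $5045: deductible already satisfied, so patient's share is 30% × $5045 = $1513.50. That would push OOP to $5556.40, over the $5450 cap, so patient pays $5450 − $4042.90 = $1407.10.

$1407.10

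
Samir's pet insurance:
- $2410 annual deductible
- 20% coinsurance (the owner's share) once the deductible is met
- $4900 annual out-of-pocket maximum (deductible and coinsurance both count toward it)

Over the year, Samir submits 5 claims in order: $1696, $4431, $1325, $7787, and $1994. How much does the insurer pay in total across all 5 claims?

$12333

Claim 1 ($1696): all of it applies to the deductible. Cost to owner: $1696. OOP to date $1696. Insurer: $1696 − $1696 = $0.
Claim 2 ($4431): deductible takes $714, $3717 remains; coinsurance $3717 × 20% = $743.40. Owner owes $1457.40 (running OOP $3153.40). Insurer: $4431 − $1457.40 = $2973.60.
Claim 3 ($1325): deductible already satisfied, so owner's share is 20% × $1325 = $265. Cost to owner: $265. OOP to date $3418.40. Plan pays $1325 − $265 = $1060.
Claim 4 ($7787): deductible already satisfied, so owner's share is 20% × $7787 = $1557.40. OOP would hit $4975.80 > $4900, so the cap limits the owner to $4900 − $3418.40 = $1481.60. Plan pays $7787 − $1481.60 = $6305.40.
Claim 5 ($1994): deductible met; 20% of $1994 = $398.80. Adding that to $4900 gives $5298.80, past the $4900 cap; owner pays only $4900 − $4900 = $0. Plan pays $1994 − $0 = $1994.
Insurer total = bills − owner's total = $17233 − $4900 = $12333.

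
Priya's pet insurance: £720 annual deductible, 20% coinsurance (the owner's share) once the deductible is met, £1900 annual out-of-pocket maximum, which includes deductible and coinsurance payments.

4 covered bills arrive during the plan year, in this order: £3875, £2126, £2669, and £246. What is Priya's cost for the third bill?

£123.80

Claim 1 — £3875: deductible takes £720, £3155 remains; 20% of £3155 = £631. Owner pays £1351; OOP now £1351.
Claim 2 — £2126: 20% coinsurance on £2126 = £425.20. Cost to owner: £425.20. OOP to date £1776.20.
Claim 3 — £2669: deductible already satisfied, so owner's share is 20% × £2669 = £533.80. That would push OOP to £2310, over the £1900 cap, so owner pays £1900 − £1776.20 = £123.80.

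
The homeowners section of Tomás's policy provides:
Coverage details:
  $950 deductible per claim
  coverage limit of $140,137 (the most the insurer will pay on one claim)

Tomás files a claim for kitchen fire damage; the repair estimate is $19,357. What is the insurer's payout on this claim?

Subtract the deductible: $19,357 − $950 = $18,407.
$18,407 ≤ $140,137, so the limit doesn't bind; insurer pays $18,407.

$18,407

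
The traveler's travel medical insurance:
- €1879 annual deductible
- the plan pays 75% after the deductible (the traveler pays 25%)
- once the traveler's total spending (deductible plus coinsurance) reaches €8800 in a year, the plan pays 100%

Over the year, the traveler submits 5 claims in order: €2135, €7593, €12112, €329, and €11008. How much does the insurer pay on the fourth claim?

Claim 1 (€2135): €1879 to deductible, leaving €256; coinsurance €256 × 25% = €64. Traveler pays €1943; OOP now €1943. Insurer: €2135 − €1943 = €192.
Claim 2 (€7593): 25% coinsurance on €7593 = €1898.25. Traveler owes €1898.25 (running OOP €3841.25). Plan pays €7593 − €1898.25 = €5694.75.
Claim 3 (€12112): deductible met; 25% of €12112 = €3028. Traveler pays €3028; OOP now €6869.25. Plan pays €12112 − €3028 = €9084.
Claim 4 (€329): 25% coinsurance on €329 = €82.25. Traveler pays €82.25; OOP now €6951.50. Plan pays €329 − €82.25 = €246.75.

€246.75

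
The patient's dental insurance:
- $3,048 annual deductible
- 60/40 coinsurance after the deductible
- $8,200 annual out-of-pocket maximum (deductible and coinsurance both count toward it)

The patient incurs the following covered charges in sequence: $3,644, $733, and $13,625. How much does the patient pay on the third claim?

Bill 1, $3,644: $3,048 finishes the deductible; $596 goes to coinsurance; 40% of $596 = $238.40. Patient owes $3,286.40 (running OOP $3,286.40).
Bill 2, $733: 40% coinsurance on $733 = $293.20. Cost to patient: $293.20. OOP to date $3,579.60.
Bill 3, $13,625: 40% coinsurance on $13,625 = $5,450. Adding that to $3,579.60 gives $9,029.60, past the $8,200 cap; patient pays only $8,200 − $3,579.60 = $4,620.40.

$4,620.40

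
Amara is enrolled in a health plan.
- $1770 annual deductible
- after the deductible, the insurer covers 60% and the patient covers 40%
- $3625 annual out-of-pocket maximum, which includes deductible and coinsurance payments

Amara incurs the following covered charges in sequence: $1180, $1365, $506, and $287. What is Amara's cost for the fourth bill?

$114.80

Claim 1 — $1180: all of it applies to the deductible. Patient pays $1180; OOP now $1180.
Claim 2 — $1365: $590 to deductible, leaving $775; 40% of $775 = $310. Patient owes $900 (running OOP $2080).
Claim 3 — $506: deductible met; 40% of $506 = $202.40. Patient pays $202.40; OOP now $2282.40.
Claim 4 — $287: deductible already satisfied, so patient's share is 40% × $287 = $114.80. Cost to patient: $114.80. OOP to date $2397.20.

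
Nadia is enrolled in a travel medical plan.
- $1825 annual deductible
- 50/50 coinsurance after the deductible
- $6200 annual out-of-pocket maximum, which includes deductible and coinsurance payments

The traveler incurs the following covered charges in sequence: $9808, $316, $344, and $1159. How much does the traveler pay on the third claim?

$172

#1 ($9808): $1825 finishes the deductible; $7983 goes to coinsurance; traveler's 50% is $3991.50. Traveler owes $5816.50 (running OOP $5816.50).
#2 ($316): 50% coinsurance on $316 = $158. Cost to traveler: $158. OOP to date $5974.50.
#3 ($344): 50% coinsurance on $344 = $172. Cost to traveler: $172. OOP to date $6146.50.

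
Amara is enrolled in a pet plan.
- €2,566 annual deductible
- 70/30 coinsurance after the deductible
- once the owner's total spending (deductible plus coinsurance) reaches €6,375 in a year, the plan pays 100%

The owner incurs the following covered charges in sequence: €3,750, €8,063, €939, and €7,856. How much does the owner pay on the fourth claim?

€753.20

Claim 1 — €3,750: deductible takes €2,566, €1,184 remains; coinsurance €1,184 × 30% = €355.20. Owner pays €2,921.20; OOP now €2,921.20.
Claim 2 — €8,063: deductible met; 30% of €8,063 = €2,418.90. Owner owes €2,418.90 (running OOP €5,340.10).
Claim 3 — €939: 30% coinsurance on €939 = €281.70. Owner owes €281.70 (running OOP €5,621.80).
Claim 4 — €7,856: 30% coinsurance on €7,856 = €2,356.80. That would push OOP to €7,978.60, over the €6,375 cap, so owner pays €6,375 − €5,621.80 = €753.20.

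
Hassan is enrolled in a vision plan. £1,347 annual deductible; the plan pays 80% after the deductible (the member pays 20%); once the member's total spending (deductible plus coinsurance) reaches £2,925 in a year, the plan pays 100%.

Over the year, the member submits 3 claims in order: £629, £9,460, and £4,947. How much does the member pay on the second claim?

Claim 1 (£629): all of it applies to the deductible. Cost to member: £629. OOP to date £629.
Claim 2 (£9,460): £718 to deductible, leaving £8,742; 20% of £8,742 = £1,748.40. Together that's £718 + £1,748.40 = £2,466.40. Adding that to £629 gives £3,095.40, past the £2,925 cap; member pays only £2,925 − £629 = £2,296.

£2,296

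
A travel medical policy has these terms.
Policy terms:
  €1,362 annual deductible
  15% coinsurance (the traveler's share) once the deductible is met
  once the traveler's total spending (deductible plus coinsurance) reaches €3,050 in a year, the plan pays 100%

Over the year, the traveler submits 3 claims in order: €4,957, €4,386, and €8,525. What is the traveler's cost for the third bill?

€490.85

Claim 1 — €4,957: €1,362 finishes the deductible; €3,595 goes to coinsurance; traveler's 15% is €539.25. Traveler pays €1,901.25; OOP now €1,901.25.
Claim 2 — €4,386: 15% coinsurance on €4,386 = €657.90. Traveler pays €657.90; OOP now €2,559.15.
Claim 3 — €8,525: deductible met; 15% of €8,525 = €1,278.75. OOP would hit €3,837.90 > €3,050, so the cap limits the traveler to €3,050 − €2,559.15 = €490.85.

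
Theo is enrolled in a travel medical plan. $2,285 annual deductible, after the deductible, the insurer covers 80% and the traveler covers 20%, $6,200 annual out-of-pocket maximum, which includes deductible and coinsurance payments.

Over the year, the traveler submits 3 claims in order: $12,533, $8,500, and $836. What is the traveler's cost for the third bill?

$165.40

Bill 1, $12,533: $2,285 finishes the deductible; $10,248 goes to coinsurance; coinsurance $10,248 × 20% = $2,049.60. Traveler pays $4,334.60; OOP now $4,334.60.
Bill 2, $8,500: deductible already satisfied, so traveler's share is 20% × $8,500 = $1,700. Traveler pays $1,700; OOP now $6,034.60.
Bill 3, $836: deductible met; 20% of $836 = $167.20. Adding that to $6,034.60 gives $6,201.80, past the $6,200 cap; traveler pays only $6,200 − $6,034.60 = $165.40.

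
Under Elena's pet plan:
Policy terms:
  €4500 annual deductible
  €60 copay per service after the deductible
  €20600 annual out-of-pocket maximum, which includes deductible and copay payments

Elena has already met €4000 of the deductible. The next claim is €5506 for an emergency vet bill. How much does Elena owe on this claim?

Deductible still to meet: €4500 − €4000 = €500.
The remaining €5006 (= €5506 − €500) moves to the copay.
Copay on this service: €60.
That puts the owner's cost at €500 + €60 = €560 before any cap.
Year-to-date out-of-pocket becomes €4000 + €560 = €4560, still under the €20600 maximum, so no cap applies.

€560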